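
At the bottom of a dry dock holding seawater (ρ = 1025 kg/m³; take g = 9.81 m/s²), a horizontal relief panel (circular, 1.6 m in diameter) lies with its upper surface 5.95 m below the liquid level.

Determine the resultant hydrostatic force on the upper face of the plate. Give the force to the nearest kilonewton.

F ≈ 120 kN

γ = ρg = 1025 × 9.81 / 1000 = 10.05525 kN/m³.
The plate is horizontal, so pressure is uniform at p = γ·h = 10.05525 × 5.95 = 59.8287 kN/m².
A = π(0.8)² = 2.01062 m².
F = p·A = 59.8287 × 2.01062 = 120.293 kN.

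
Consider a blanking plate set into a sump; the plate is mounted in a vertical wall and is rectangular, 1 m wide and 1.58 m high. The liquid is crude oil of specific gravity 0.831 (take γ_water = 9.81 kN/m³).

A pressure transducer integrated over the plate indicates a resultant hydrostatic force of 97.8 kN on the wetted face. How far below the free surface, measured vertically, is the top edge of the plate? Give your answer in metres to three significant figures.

d_top ≈ 6.80 m

γ = 0.831 × 9.81 = 8.15211 kN/m³.
A = 1 × 1.58 = 1.58 m².
From F = γ·h_c·A, the centroid depth is h_c = 97.8/(8.15211 × 1.58) = 7.59297 m.
The centroid lies 1.58/2 = 0.79 m below the top edge, so the top edge sits at h_top = 7.59297 − 0.79 = 6.80297 m below the surface.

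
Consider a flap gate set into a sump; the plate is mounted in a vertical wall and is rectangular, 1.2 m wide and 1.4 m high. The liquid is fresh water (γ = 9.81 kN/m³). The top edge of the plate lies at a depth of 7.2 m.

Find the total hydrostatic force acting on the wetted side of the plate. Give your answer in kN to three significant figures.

γ = 9.81 kN/m³.
The centroid lies 1.4/2 = 0.7 m below the top edge, so the centroid depth is h_c = 7.2 + 0.7 = 7.9 m.
A = 1.2 × 1.4 = 1.68 m².
Resultant F = γ·h_c·A = 9.81 × 7.9 × 1.68 = 130.198 kN.

F ≈ 130 kN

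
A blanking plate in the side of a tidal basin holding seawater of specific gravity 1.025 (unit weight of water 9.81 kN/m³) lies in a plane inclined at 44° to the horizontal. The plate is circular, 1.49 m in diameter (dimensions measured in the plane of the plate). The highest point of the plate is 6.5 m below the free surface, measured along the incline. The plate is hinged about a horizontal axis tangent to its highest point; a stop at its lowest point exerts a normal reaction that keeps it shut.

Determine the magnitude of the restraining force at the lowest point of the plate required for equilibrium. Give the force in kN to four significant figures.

γ = 1.025 × 9.81 = 10.05525 kN/m³.
Let θ = 44° be the plate's angle to the horizontal; measure y along the incline from where the plane meets the free surface. Vertical depth h = y·sinθ with sinθ = 0.694658.
The centroid is at the centre, 0.745 m below the top of the plate, so y_c = 6.5 + 0.745 = 7.245 m and h_c = 7.245 × 0.694658 = 5.0328 m.
A = π(0.745)² = 1.74366 m².
Resultant F = γ·h_c·A = 10.05525 × 5.0328 × 1.74366 = 88.2398 kN.
I_c = πr⁴/4 = π × 0.745⁴/4 = 0.241944 m⁴.
Centre of pressure: y_p = y_c + I_c/(y_c·A) = 7.245 + 0.241944/(7.245 × 1.74366) = 7.245 + 0.019152 = 7.26415 m along the plane.
The resultant acts 0.745 + 0.019152 = 0.764152 m (along the plate) below the hinge at the top edge, so the moment about the hinge is M = F × 0.764152 = 88.2398 × 0.764152 = 67.4286 kN·m.
A normal force at the bottom, 1.49 m from the hinge, must supply this moment: P = 67.4286/1.49 = 45.2541 kN.

P ≈ 45.25 kN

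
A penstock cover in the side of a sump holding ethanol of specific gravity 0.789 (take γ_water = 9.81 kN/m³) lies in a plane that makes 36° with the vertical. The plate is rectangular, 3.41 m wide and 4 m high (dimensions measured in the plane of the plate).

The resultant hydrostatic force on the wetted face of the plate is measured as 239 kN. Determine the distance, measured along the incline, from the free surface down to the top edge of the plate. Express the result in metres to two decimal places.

γ = 0.789 × 9.81 = 7.74009 kN/m³.
A = 3.41 × 4 = 13.64 m².
From F = γ·h_c·A, the centroid depth is h_c = 239/(7.74009 × 13.64) = 2.2638 m.
The plate makes 36° with the vertical, i.e. θ = 90° − 36° = 54° to the horizontal. Measuring y along the incline from the free-surface line, vertical depth h = y·sinθ with sinθ = 0.809017.
Along the incline, y_c = h_c/sinθ = 2.2638/0.809017 = 2.79821 m.
The centroid lies 4/2 = 2 m below the top edge, so the top edge sits at y_top = 2.79821 − 2 = 0.79821 m along the incline.

y_top ≈ 0.80 m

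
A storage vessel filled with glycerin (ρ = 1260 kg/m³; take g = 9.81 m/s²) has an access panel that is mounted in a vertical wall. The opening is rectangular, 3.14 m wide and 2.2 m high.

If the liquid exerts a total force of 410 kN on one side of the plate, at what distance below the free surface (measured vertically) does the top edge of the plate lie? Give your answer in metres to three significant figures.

d_top ≈ 3.70 m

γ = ρg = 1260 × 9.81 / 1000 = 12.3606 kN/m³.
A = 3.14 × 2.2 = 6.908 m².
From F = γ·h_c·A, the centroid depth is h_c = 410/(12.3606 × 6.908) = 4.80167 m.
The centroid lies 2.2/2 = 1.1 m below the top edge, so the top edge sits at h_top = 4.80167 − 1.1 = 3.70167 m below the surface.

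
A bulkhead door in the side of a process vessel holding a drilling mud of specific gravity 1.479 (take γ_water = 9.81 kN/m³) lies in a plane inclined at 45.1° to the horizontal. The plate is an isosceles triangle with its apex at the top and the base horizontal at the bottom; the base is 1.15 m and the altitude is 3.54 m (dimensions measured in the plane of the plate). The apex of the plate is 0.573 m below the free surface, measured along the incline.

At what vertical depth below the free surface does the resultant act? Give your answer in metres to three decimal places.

γ = 1.479 × 9.81 = 14.50899 kN/m³.
Let θ = 45.1° be the plate's angle to the horizontal; measure y along the incline from where the plane meets the free surface. Vertical depth h = y·sinθ with sinθ = 0.708340.
With the apex up, the centroid sits 2h/3 = 2 × 3.54/3 = 2.36 m below the apex, so y_c = 0.573 + 2.36 = 2.933 m and h_c = 2.933 × 0.708340 = 2.07756 m.
A = ½ × 1.15 × 3.54 = 2.0355 m².
Resultant F = γ·h_c·A = 14.50899 × 2.07756 × 2.0355 = 61.3567 kN.
I_c = b·h³/36 = 1.15 × 3.54³/36 = 1.41712 m⁴.
Centre of pressure: y_p = y_c + I_c/(y_c·A) = 2.933 + 1.41712/(2.933 × 2.0355) = 2.933 + 0.237369 = 3.17037 m along the plane.
Vertically, h_p = y_p·sinθ = 3.17037 × 0.708340 = 2.2457 m.

h_p = 2.246 m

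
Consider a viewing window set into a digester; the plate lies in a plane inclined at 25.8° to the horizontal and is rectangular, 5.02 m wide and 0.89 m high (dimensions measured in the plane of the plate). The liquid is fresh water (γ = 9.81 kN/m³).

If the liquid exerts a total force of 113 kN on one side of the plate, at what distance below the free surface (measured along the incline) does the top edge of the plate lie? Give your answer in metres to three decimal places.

y_top ≈ 5.479 m

γ = 9.81 kN/m³.
A = 5.02 × 0.89 = 4.4678 m².
From F = γ·h_c·A, the centroid depth is h_c = 113/(9.81 × 4.4678) = 2.57819 m.
Let θ = 25.8° be the plate's angle to the horizontal; measure y along the incline from where the plane meets the free surface. Vertical depth h = y·sinθ with sinθ = 0.435231.
Along the incline, y_c = h_c/sinθ = 2.57819/0.435231 = 5.92373 m.
The centroid lies 0.89/2 = 0.445 m below the top edge, so the top edge sits at y_top = 5.92373 − 0.445 = 5.47873 m along the incline.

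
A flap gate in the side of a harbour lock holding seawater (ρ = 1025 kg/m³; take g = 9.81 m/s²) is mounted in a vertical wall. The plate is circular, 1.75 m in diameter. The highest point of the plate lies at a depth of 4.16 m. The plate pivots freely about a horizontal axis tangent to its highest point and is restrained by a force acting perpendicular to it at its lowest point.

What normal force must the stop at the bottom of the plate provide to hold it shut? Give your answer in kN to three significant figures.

γ = ρg = 1025 × 9.81 / 1000 = 10.05525 kN/m³.
The centroid is at the centre, 0.875 m below the top of the plate, so the centroid depth is h_c = 4.16 + 0.875 = 5.035 m.
A = π(0.875)² = 2.40528 m².
Resultant F = γ·h_c·A = 10.05525 × 5.035 × 2.40528 = 121.775 kN.
I_c = πr⁴/4 = π × 0.875⁴/4 = 0.460386 m⁴.
Centre of pressure: y_p = y_c + I_c/(y_c·A) = 5.035 + 0.460386/(5.035 × 2.40528) = 5.035 + 0.0380152 = 5.07302 m along the plane.
The resultant acts 0.875 + 0.0380152 = 0.913015 m (along the plate) below the hinge at the top edge, so the moment about the hinge is M = F × 0.913015 = 121.775 × 0.913015 = 111.182 kN·m.
A normal force at the bottom, 1.75 m from the hinge, must supply this moment: P = 111.182/1.75 = 63.5326 kN.

P ≈ 63.5 kN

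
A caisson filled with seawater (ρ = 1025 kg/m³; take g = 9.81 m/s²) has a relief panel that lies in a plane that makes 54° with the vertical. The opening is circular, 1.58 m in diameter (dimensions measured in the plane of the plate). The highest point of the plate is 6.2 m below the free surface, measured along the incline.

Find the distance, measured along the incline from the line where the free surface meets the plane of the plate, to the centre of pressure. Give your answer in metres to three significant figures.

y_p = 7.01 m

γ = ρg = 1025 × 9.81 / 1000 = 10.05525 kN/m³.
The plate makes 54° with the vertical, i.e. θ = 90° − 54° = 36° to the horizontal. Measuring y along the incline from the free-surface line, vertical depth h = y·sinθ with sinθ = 0.587785.
The centroid is at the centre, 0.79 m below the top of the plate, so y_c = 6.2 + 0.79 = 6.99 m and h_c = 6.99 × 0.587785 = 4.10862 m.
A = π(0.79)² = 1.96067 m².
Resultant F = γ·h_c·A = 10.05525 × 4.10862 × 1.96067 = 81.0016 kN.
I_c = πr⁴/4 = π × 0.79⁴/4 = 0.305913 m⁴.
Centre of pressure: y_p = y_c + I_c/(y_c·A) = 6.99 + 0.305913/(6.99 × 1.96067) = 6.99 + 0.0223211 = 7.01232 m along the plane.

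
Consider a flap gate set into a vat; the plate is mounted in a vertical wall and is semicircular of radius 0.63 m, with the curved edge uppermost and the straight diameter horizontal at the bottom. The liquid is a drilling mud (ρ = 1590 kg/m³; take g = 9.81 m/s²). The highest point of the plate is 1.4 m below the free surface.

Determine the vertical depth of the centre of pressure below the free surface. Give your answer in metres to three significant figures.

γ = ρg = 1590 × 9.81 / 1000 = 15.5979 kN/m³.
The centroid lies 4r/(3π) = 0.26738 m above the diameter, so r − 4r/(3π) = 0.63 − 0.26738 = 0.36262 m below the topmost point, so the centroid depth is h_c = 1.4 + 0.36262 = 1.76262 m.
A = πr²/2 = π × 0.63²/2 = 0.623449 m².
Resultant F = γ·h_c·A = 15.5979 × 1.76262 × 0.623449 = 17.1406 kN.
I_c = (π/8 − 8/(9π))·r⁴ = 0.109757 × 0.63⁴ = 0.01729 m⁴.
Centre of pressure: y_p = y_c + I_c/(y_c·A) = 1.76262 + 0.01729/(1.76262 × 0.623449) = 1.76262 + 0.0157339 = 1.77835 m along the plane.

h_p = 1.78 m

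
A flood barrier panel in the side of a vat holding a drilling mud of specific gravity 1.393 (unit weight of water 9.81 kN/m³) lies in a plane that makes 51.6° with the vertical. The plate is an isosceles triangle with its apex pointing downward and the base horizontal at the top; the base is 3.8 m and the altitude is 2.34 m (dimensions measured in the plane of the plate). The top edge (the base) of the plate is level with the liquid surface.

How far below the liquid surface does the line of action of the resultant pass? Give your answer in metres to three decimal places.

γ = 1.393 × 9.81 = 13.66533 kN/m³.
The plate makes 51.6° with the vertical, i.e. θ = 90° − 51.6° = 38.4° to the horizontal. Measuring y along the incline from the free-surface line, vertical depth h = y·sinθ with sinθ = 0.621148.
With the apex down, the centroid sits h/3 = 2.34/3 = 0.78 m below the base (the top edge), so y_c = 0.78 m and h_c = 0.78 × 0.621148 = 0.484495 m.
A = ½ × 3.8 × 2.34 = 4.446 m².
Resultant F = γ·h_c·A = 13.66533 × 0.484495 × 4.446 = 29.436 kN.
I_c = b·h³/36 = 3.8 × 2.34³/36 = 1.35247 m⁴.
Centre of pressure: y_p = y_c + I_c/(y_c·A) = 0.78 + 1.35247/(0.78 × 4.446) = 0.78 + 0.389999 = 1.17 m along the plane.
Vertically, h_p = y_p·sinθ = 1.17 × 0.621148 = 0.726743 m.

h_p = 0.727 m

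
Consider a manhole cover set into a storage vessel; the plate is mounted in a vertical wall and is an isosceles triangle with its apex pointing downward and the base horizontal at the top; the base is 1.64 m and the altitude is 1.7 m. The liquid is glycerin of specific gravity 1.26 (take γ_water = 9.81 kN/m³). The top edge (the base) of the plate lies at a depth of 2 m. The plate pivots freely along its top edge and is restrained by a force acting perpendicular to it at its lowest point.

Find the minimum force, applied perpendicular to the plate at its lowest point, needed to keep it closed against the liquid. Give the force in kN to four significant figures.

P ≈ 16.37 kN

γ = 1.26 × 9.81 = 12.3606 kN/m³.
With the apex down, the centroid sits h/3 = 1.7/3 = 0.566667 m below the base (the top edge), so the centroid depth is h_c = 2 + 0.566667 = 2.56667 m.
A = ½ × 1.64 × 1.7 = 1.394 m².
Resultant F = γ·h_c·A = 12.3606 × 2.56667 × 1.394 = 44.2255 kN.
I_c = b·h³/36 = 1.64 × 1.7³/36 = 0.223814 m⁴.
Centre of pressure: y_p = y_c + I_c/(y_c·A) = 2.56667 + 0.223814/(2.56667 × 1.394) = 2.56667 + 0.0625539 = 2.62922 m along the plane.
The resultant acts 0.566667 + 0.0625539 = 0.629221 m (along the plate) below the hinge at the top edge, so the moment about the hinge is M = F × 0.629221 = 44.2255 × 0.629221 = 27.8276 kN·m.
A normal force at the bottom, 1.7 m from the hinge, must supply this moment: P = 27.8276/1.7 = 16.3692 kN.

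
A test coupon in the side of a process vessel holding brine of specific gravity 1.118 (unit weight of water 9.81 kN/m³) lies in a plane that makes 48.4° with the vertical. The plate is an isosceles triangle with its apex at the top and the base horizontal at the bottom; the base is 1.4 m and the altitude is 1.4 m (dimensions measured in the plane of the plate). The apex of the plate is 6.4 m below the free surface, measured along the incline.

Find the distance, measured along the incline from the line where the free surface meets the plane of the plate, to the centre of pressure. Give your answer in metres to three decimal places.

y_p = 7.348 m

γ = 1.118 × 9.81 = 10.96758 kN/m³.
The plate makes 48.4° with the vertical, i.e. θ = 90° − 48.4° = 41.6° to the horizontal. Measuring y along the incline from the free-surface line, vertical depth h = y·sinθ with sinθ = 0.663926.
With the apex up, the centroid sits 2h/3 = 2 × 1.4/3 = 0.933333 m below the apex, so y_c = 6.4 + 0.933333 = 7.33333 m and h_c = 7.33333 × 0.663926 = 4.86879 m.
A = ½ × 1.4 × 1.4 = 0.98 m².
Resultant F = γ·h_c·A = 10.96758 × 4.86879 × 0.98 = 52.3309 kN.
I_c = b·h³/36 = 1.4 × 1.4³/36 = 0.106711 m⁴.
Centre of pressure: y_p = y_c + I_c/(y_c·A) = 7.33333 + 0.106711/(7.33333 × 0.98) = 7.33333 + 0.0148485 = 7.34818 m along the plane.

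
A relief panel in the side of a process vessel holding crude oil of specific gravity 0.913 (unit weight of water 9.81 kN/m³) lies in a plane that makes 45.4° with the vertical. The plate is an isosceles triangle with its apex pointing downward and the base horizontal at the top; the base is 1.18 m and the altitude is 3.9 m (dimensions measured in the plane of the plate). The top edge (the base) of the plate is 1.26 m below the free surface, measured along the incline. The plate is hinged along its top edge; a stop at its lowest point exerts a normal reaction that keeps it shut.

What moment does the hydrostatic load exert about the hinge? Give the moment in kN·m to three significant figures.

γ = 0.913 × 9.81 = 8.95653 kN/m³.
The plate makes 45.4° with the vertical, i.e. θ = 90° − 45.4° = 44.6° to the horizontal. Measuring y along the incline from the free-surface line, vertical depth h = y·sinθ with sinθ = 0.702153.
With the apex down, the centroid sits h/3 = 3.9/3 = 1.3 m below the base (the top edge), so y_c = 1.26 + 1.3 = 2.56 m and h_c = 2.56 × 0.702153 = 1.79751 m.
A = ½ × 1.18 × 3.9 = 2.301 m².
Resultant F = γ·h_c·A = 8.95653 × 1.79751 × 2.301 = 37.0448 kN.
I_c = b·h³/36 = 1.18 × 3.9³/36 = 1.94434 m⁴.
Centre of pressure: y_p = y_c + I_c/(y_c·A) = 2.56 + 1.94434/(2.56 × 2.301) = 2.56 + 0.330077 = 2.89008 m along the plane.
The resultant acts 1.3 + 0.330077 = 1.63008 m (along the plate) below the hinge at the top edge, so the moment about the hinge is M = F × 1.63008 = 37.0448 × 1.63008 = 60.386 kN·m.

M ≈ 60.4 kN·m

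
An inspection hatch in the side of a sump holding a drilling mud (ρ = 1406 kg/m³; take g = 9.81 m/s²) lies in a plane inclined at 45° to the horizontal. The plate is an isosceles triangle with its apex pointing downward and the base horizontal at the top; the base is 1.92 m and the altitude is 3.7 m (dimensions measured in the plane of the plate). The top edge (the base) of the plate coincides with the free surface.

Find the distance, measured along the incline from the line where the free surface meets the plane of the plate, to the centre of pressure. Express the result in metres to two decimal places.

γ = ρg = 1406 × 9.81 / 1000 = 13.79286 kN/m³.
Let θ = 45° be the plate's angle to the horizontal; measure y along the incline from where the plane meets the free surface. Vertical depth h = y·sinθ with sinθ = 0.707107.
With the apex down, the centroid sits h/3 = 3.7/3 = 1.23333 m below the base (the top edge), so y_c = 1.23333 m and h_c = 1.23333 × 0.707107 = 0.872096 m.
A = ½ × 1.92 × 3.7 = 3.552 m².
Resultant F = γ·h_c·A = 13.79286 × 0.872096 × 3.552 = 42.7259 kN.
I_c = b·h³/36 = 1.92 × 3.7³/36 = 2.70149 m⁴.
Centre of pressure: y_p = y_c + I_c/(y_c·A) = 1.23333 + 2.70149/(1.23333 × 3.552) = 1.23333 + 0.616668 = 1.85 m along the plane.

y_p = 1.85 m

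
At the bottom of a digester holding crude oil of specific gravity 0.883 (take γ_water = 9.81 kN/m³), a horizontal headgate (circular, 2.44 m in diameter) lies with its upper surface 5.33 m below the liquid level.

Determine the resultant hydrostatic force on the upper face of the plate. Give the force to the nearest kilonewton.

γ = 0.883 × 9.81 = 8.66223 kN/m³.
The plate is horizontal, so pressure is uniform at p = γ·h = 8.66223 × 5.33 = 46.1697 kN/m².
A = π(1.22)² = 4.67595 m².
F = p·A = 46.1697 × 4.67595 = 215.887 kN.

F ≈ 216 kN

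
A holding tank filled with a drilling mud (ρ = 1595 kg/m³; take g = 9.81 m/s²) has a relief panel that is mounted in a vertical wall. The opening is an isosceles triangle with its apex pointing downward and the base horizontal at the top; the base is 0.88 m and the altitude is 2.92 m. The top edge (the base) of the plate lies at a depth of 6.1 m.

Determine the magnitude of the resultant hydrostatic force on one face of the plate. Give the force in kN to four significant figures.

γ = ρg = 1595 × 9.81 / 1000 = 15.64695 kN/m³.
With the apex down, the centroid sits h/3 = 2.92/3 = 0.973333 m below the base (the top edge), so the centroid depth is h_c = 6.1 + 0.973333 = 7.07333 m.
A = ½ × 0.88 × 2.92 = 1.2848 m².
Resultant F = γ·h_c·A = 15.64695 × 7.07333 × 1.2848 = 142.197 kN.

F ≈ 142.2 kN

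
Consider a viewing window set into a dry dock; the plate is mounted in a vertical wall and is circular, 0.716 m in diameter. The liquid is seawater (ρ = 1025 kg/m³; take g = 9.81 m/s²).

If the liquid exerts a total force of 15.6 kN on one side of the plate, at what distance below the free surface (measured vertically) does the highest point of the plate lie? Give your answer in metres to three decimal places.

d_top ≈ 3.495 m

γ = ρg = 1025 × 9.81 / 1000 = 10.05525 kN/m³.
A = π(0.358)² = 0.402639 m².
From F = γ·h_c·A, the centroid depth is h_c = 15.6/(10.05525 × 0.402639) = 3.85315 m.
The centroid is at the centre, 0.358 m below the top of the plate, so the highest point sits at h_top = 3.85315 − 0.358 = 3.49515 m below the surface.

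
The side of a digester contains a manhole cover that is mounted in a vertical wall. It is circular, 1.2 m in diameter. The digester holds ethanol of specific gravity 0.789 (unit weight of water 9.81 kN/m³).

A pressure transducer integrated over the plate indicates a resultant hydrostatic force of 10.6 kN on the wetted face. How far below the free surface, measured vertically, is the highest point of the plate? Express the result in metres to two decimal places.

d_top ≈ 0.61 m

γ = 0.789 × 9.81 = 7.74009 kN/m³.
A = π(0.6)² = 1.13097 m².
From F = γ·h_c·A, the centroid depth is h_c = 10.6/(7.74009 × 1.13097) = 1.2109 m.
The centroid is at the centre, 0.6 m below the top of the plate, so the highest point sits at h_top = 1.2109 − 0.6 = 0.6109 m below the surface.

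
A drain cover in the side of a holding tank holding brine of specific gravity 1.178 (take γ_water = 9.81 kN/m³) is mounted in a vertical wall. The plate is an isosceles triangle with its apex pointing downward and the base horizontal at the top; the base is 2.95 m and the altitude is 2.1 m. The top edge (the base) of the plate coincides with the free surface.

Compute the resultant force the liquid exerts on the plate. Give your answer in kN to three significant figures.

F ≈ 25.1 kN

γ = 1.178 × 9.81 = 11.55618 kN/m³.
With the apex down, the centroid sits h/3 = 2.1/3 = 0.7 m below the base (the top edge), so the centroid depth is h_c = 0.7 m.
A = ½ × 2.95 × 2.1 = 3.0975 m².
Resultant F = γ·h_c·A = 11.55618 × 0.7 × 3.0975 = 25.0567 kN.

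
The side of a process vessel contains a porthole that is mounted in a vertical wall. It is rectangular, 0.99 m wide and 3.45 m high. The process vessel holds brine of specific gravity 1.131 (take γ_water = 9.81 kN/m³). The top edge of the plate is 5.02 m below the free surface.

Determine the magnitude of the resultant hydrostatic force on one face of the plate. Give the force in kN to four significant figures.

γ = 1.131 × 9.81 = 11.09511 kN/m³.
The centroid lies 3.45/2 = 1.725 m below the top edge, so the centroid depth is h_c = 5.02 + 1.725 = 6.745 m.
A = 0.99 × 3.45 = 3.4155 m².
Resultant F = γ·h_c·A = 11.09511 × 6.745 × 3.4155 = 255.604 kN.

F ≈ 255.6 kN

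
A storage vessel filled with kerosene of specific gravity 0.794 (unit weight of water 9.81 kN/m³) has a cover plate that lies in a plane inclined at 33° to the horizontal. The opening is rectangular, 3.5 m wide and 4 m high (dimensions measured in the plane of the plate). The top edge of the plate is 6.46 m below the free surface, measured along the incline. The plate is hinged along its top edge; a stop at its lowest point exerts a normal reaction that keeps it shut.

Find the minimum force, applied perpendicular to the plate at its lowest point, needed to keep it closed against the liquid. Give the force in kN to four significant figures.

P ≈ 271.0 kN

γ = 0.794 × 9.81 = 7.78914 kN/m³.
Let θ = 33° be the plate's angle to the horizontal; measure y along the incline from where the plane meets the free surface. Vertical depth h = y·sinθ with sinθ = 0.544639.
The centroid lies 4/2 = 2 m below the top edge, so y_c = 6.46 + 2 = 8.46 m and h_c = 8.46 × 0.544639 = 4.60765 m.
A = 3.5 × 4 = 14 m².
Resultant F = γ·h_c·A = 7.78914 × 4.60765 × 14 = 502.455 kN.
I_c = b·h³/12 = 3.5 × 4³/12 = 18.6667 m⁴.
Centre of pressure: y_p = y_c + I_c/(y_c·A) = 8.46 + 18.6667/(8.46 × 14) = 8.46 + 0.157605 = 8.61761 m along the plane.
The resultant acts 2 + 0.157605 = 2.15761 m (along the plate) below the hinge at the top edge, so the moment about the hinge is M = F × 2.15761 = 502.455 × 2.15761 = 1084.1 kN·m.
A normal force at the bottom, 4 m from the hinge, must supply this moment: P = 1084.1/4 = 271.025 kN.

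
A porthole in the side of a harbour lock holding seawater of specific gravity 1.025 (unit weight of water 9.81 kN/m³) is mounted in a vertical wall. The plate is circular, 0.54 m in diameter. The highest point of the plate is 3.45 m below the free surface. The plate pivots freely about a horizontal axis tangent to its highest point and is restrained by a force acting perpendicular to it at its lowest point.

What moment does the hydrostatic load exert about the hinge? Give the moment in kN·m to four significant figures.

γ = 1.025 × 9.81 = 10.05525 kN/m³.
The centroid is at the centre, 0.27 m below the top of the plate, so the centroid depth is h_c = 3.45 + 0.27 = 3.72 m.
A = π(0.27)² = 0.229022 m².
Resultant F = γ·h_c·A = 10.05525 × 3.72 × 0.229022 = 8.56669 kN.
I_c = πr⁴/4 = π × 0.27⁴/4 = 0.00417393 m⁴.
Centre of pressure: y_p = y_c + I_c/(y_c·A) = 3.72 + 0.00417393/(3.72 × 0.229022) = 3.72 + 0.0048992 = 3.7249 m along the plane.
The resultant acts 0.27 + 0.0048992 = 0.274899 m (along the plate) below the hinge at the top edge, so the moment about the hinge is M = F × 0.274899 = 8.56669 × 0.274899 = 2.35497 kN·m.

M ≈ 2.355 kN·m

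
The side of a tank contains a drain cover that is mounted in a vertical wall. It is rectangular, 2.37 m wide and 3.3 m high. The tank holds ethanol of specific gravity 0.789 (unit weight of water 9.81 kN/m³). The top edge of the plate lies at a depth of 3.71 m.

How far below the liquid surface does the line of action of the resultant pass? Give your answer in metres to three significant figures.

γ = 0.789 × 9.81 = 7.74009 kN/m³.
The centroid lies 3.3/2 = 1.65 m below the top edge, so the centroid depth is h_c = 3.71 + 1.65 = 5.36 m.
A = 2.37 × 3.3 = 7.821 m².
Resultant F = γ·h_c·A = 7.74009 × 5.36 × 7.821 = 324.469 kN.
I_c = b·h³/12 = 2.37 × 3.3³/12 = 7.09756 m⁴.
Centre of pressure: y_p = y_c + I_c/(y_c·A) = 5.36 + 7.09756/(5.36 × 7.821) = 5.36 + 0.16931 = 5.52931 m along the plane.

h_p = 5.53 m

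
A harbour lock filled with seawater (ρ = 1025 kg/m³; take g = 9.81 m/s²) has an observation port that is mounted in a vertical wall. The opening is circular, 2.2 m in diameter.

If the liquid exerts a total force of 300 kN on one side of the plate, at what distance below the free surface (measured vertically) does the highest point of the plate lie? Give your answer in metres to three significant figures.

γ = ρg = 1025 × 9.81 / 1000 = 10.05525 kN/m³.
A = π(1.1)² = 3.80133 m².
From F = γ·h_c·A, the centroid depth is h_c = 300/(10.05525 × 3.80133) = 7.84861 m.
The centroid is at the centre, 1.1 m below the top of the plate, so the highest point sits at h_top = 7.84861 − 1.1 = 6.74861 m below the surface.

d_top ≈ 6.75 m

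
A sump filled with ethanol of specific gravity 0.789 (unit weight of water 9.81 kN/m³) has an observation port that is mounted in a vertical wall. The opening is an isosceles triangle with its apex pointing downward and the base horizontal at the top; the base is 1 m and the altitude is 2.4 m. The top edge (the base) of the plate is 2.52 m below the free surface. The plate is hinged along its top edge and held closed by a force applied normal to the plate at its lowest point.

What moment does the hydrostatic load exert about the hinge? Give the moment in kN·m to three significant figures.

γ = 0.789 × 9.81 = 7.74009 kN/m³.
With the apex down, the centroid sits h/3 = 2.4/3 = 0.8 m below the base (the top edge), so the centroid depth is h_c = 2.52 + 0.8 = 3.32 m.
A = ½ × 1 × 2.4 = 1.2 m².
Resultant F = γ·h_c·A = 7.74009 × 3.32 × 1.2 = 30.8365 kN.
I_c = b·h³/36 = 1 × 2.4³/36 = 0.384 m⁴.
Centre of pressure: y_p = y_c + I_c/(y_c·A) = 3.32 + 0.384/(3.32 × 1.2) = 3.32 + 0.0963855 = 3.41639 m along the plane.
The resultant acts 0.8 + 0.0963855 = 0.896386 m (along the plate) below the hinge at the top edge, so the moment about the hinge is M = F × 0.896386 = 30.8365 × 0.896386 = 27.6414 kN·m.

M ≈ 27.6 kN·m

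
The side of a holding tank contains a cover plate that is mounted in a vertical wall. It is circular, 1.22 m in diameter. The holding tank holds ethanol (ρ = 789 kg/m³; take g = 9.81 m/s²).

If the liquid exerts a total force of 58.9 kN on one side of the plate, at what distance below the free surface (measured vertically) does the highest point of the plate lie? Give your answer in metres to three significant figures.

γ = ρg = 789 × 9.81 / 1000 = 7.74009 kN/m³.
A = π(0.61)² = 1.16899 m².
From F = γ·h_c·A, the centroid depth is h_c = 58.9/(7.74009 × 1.16899) = 6.50966 m.
The centroid is at the centre, 0.61 m below the top of the plate, so the highest point sits at h_top = 6.50966 − 0.61 = 5.89966 m below the surface.

d_top ≈ 5.90 m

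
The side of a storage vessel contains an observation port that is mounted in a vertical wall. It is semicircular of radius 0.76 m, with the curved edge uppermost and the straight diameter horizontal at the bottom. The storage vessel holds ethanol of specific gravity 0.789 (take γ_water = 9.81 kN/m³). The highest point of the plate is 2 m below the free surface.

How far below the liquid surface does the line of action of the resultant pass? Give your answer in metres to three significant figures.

γ = 0.789 × 9.81 = 7.74009 kN/m³.
The centroid lies 4r/(3π) = 0.322554 m above the diameter, so r − 4r/(3π) = 0.76 − 0.322554 = 0.437446 m below the topmost point, so the centroid depth is h_c = 2 + 0.437446 = 2.43745 m.
A = πr²/2 = π × 0.76²/2 = 0.907292 m².
Resultant F = γ·h_c·A = 7.74009 × 2.43745 × 0.907292 = 17.117 kN.
I_c = (π/8 − 8/(9π))·r⁴ = 0.109757 × 0.76⁴ = 0.0366173 m⁴.
Centre of pressure: y_p = y_c + I_c/(y_c·A) = 2.43745 + 0.0366173/(2.43745 × 0.907292) = 2.43745 + 0.0165578 = 2.45401 m along the plane.

h_p = 2.45 m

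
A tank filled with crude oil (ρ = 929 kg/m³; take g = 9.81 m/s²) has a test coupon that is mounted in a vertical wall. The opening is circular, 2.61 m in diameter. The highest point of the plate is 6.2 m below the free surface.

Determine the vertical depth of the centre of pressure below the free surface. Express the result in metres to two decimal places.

γ = ρg = 929 × 9.81 / 1000 = 9.11349 kN/m³.
The centroid is at the centre, 1.305 m below the top of the plate, so the centroid depth is h_c = 6.2 + 1.305 = 7.505 m.
A = π(1.305)² = 5.35021 m².
Resultant F = γ·h_c·A = 9.11349 × 7.505 × 5.35021 = 365.937 kN.
I_c = πr⁴/4 = π × 1.305⁴/4 = 2.27789 m⁴.
Centre of pressure: y_p = y_c + I_c/(y_c·A) = 7.505 + 2.27789/(7.505 × 5.35021) = 7.505 + 0.0567298 = 7.56173 m along the plane.

h_p = 7.56 m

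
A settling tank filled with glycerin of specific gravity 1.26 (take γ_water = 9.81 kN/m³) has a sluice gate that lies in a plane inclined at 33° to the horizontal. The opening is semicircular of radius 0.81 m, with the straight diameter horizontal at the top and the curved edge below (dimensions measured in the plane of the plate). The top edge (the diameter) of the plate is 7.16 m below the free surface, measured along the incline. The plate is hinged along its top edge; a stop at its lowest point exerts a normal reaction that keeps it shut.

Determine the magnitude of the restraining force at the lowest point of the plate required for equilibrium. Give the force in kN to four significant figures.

P ≈ 22.49 kN

γ = 1.26 × 9.81 = 12.3606 kN/m³.
Let θ = 33° be the plate's angle to the horizontal; measure y along the incline from where the plane meets the free surface. Vertical depth h = y·sinθ with sinθ = 0.544639.
The centroid of a semicircle lies 4r/(3π) = 0.343775 m from the diameter, here below the top edge, so y_c = 7.16 + 0.343775 = 7.50378 m and h_c = 7.50378 × 0.544639 = 4.08685 m.
A = πr²/2 = π × 0.81²/2 = 1.0306 m².
Resultant F = γ·h_c·A = 12.3606 × 4.08685 × 1.0306 = 52.0617 kN.
I_c = (π/8 − 8/(9π))·r⁴ = 0.109757 × 0.81⁴ = 0.0472468 m⁴.
Centre of pressure: y_p = y_c + I_c/(y_c·A) = 7.50378 + 0.0472468/(7.50378 × 1.0306) = 7.50378 + 0.00610945 = 7.50989 m along the plane.
The resultant acts 0.343775 + 0.00610945 = 0.349884 m (along the plate) below the hinge at the top edge, so the moment about the hinge is M = F × 0.349884 = 52.0617 × 0.349884 = 18.2156 kN·m.
A normal force at the bottom, 0.81 m from the hinge, must supply this moment: P = 18.2156/0.81 = 22.4884 kN.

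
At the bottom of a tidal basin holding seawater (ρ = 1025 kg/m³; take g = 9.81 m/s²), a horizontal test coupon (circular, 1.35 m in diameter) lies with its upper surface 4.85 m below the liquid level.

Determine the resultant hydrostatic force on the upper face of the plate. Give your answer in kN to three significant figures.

γ = ρg = 1025 × 9.81 / 1000 = 10.05525 kN/m³.
The plate is horizontal, so pressure is uniform at p = γ·h = 10.05525 × 4.85 = 48.768 kN/m².
A = π(0.675)² = 1.43139 m².
F = p·A = 48.768 × 1.43139 = 69.806 kN.

F ≈ 69.8 kN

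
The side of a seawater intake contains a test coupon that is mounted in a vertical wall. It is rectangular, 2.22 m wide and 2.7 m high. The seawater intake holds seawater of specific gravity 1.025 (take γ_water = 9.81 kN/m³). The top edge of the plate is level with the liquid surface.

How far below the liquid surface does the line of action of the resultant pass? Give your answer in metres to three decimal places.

γ = 1.025 × 9.81 = 10.05525 kN/m³.
The centroid lies 2.7/2 = 1.35 m below the top edge, so the centroid depth is h_c = 1.35 m.
A = 2.22 × 2.7 = 5.994 m².
Resultant F = γ·h_c·A = 10.05525 × 1.35 × 5.994 = 81.3661 kN.
I_c = b·h³/12 = 2.22 × 2.7³/12 = 3.64136 m⁴.
Centre of pressure: y_p = y_c + I_c/(y_c·A) = 1.35 + 3.64136/(1.35 × 5.994) = 1.35 + 0.450001 = 1.8 m along the plane.

h_p = 1.800 m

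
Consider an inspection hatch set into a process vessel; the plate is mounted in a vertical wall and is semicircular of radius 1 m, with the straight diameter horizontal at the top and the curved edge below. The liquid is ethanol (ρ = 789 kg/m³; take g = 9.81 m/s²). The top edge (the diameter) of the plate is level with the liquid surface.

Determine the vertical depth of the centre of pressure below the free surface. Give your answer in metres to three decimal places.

γ = ρg = 789 × 9.81 / 1000 = 7.74009 kN/m³.
The centroid of a semicircle lies 4r/(3π) = 0.424413 m from the diameter, here below the top edge, so the centroid depth is h_c = 0.424413 m.
A = πr²/2 = π × 1²/2 = 1.5708 m².
Resultant F = γ·h_c·A = 7.74009 × 0.424413 × 1.5708 = 5.16007 kN.
I_c = (π/8 − 8/(9π))·r⁴ = 0.109757 × 1⁴ = 0.109757 m⁴.
Centre of pressure: y_p = y_c + I_c/(y_c·A) = 0.424413 + 0.109757/(0.424413 × 1.5708) = 0.424413 + 0.164635 = 0.589048 m along the plane.

h_p = 0.589 m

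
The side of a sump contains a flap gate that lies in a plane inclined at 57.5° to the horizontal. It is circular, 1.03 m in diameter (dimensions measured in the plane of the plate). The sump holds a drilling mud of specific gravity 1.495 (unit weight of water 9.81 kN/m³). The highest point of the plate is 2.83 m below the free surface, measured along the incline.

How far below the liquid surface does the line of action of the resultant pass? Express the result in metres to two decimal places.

h_p = 2.84 m

γ = 1.495 × 9.81 = 14.66595 kN/m³.
Let θ = 57.5° be the plate's angle to the horizontal; measure y along the incline from where the plane meets the free surface. Vertical depth h = y·sinθ with sinθ = 0.843391.
The centroid is at the centre, 0.515 m below the top of the plate, so y_c = 2.83 + 0.515 = 3.345 m and h_c = 3.345 × 0.843391 = 2.82114 m.
A = π(0.515)² = 0.833229 m².
Resultant F = γ·h_c·A = 14.66595 × 2.82114 × 0.833229 = 34.4746 kN.
I_c = πr⁴/4 = π × 0.515⁴/4 = 0.0552483 m⁴.
Centre of pressure: y_p = y_c + I_c/(y_c·A) = 3.345 + 0.0552483/(3.345 × 0.833229) = 3.345 + 0.0198225 = 3.36482 m along the plane.
Vertically, h_p = y_p·sinθ = 3.36482 × 0.843391 = 2.83786 m.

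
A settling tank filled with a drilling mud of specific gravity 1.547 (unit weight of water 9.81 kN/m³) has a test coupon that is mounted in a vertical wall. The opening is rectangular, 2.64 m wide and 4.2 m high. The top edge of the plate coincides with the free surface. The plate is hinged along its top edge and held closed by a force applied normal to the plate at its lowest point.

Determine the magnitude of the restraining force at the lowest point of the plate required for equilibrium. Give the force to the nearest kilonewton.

P ≈ 236 kN

γ = 1.547 × 9.81 = 15.17607 kN/m³.
The centroid lies 4.2/2 = 2.1 m below the top edge, so the centroid depth is h_c = 2.1 m.
A = 2.64 × 4.2 = 11.088 m².
Resultant F = γ·h_c·A = 15.17607 × 2.1 × 11.088 = 353.372 kN.
I_c = b·h³/12 = 2.64 × 4.2³/12 = 16.2994 m⁴.
Centre of pressure: y_p = y_c + I_c/(y_c·A) = 2.1 + 16.2994/(2.1 × 11.088) = 2.1 + 0.700002 = 2.8 m along the plane.
The resultant acts 2.1 + 0.700002 = 2.8 m (along the plate) below the hinge at the top edge, so the moment about the hinge is M = F × 2.8 = 353.372 × 2.8 = 989.442 kN·m.
A normal force at the bottom, 4.2 m from the hinge, must supply this moment: P = 989.442/4.2 = 235.581 kN.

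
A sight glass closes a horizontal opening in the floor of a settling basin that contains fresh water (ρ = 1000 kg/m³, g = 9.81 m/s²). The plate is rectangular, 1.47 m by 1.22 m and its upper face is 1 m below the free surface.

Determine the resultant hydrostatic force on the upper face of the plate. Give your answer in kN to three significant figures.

F ≈ 17.6 kN

γ = ρg = 1000 × 9.81 = 9810 N/m³ = 9.81 kN/m³.
The plate is horizontal, so pressure is uniform at p = γ·h = 9.81 × 1 = 9.81 kN/m².
A = 1.47 × 1.22 = 1.7934 m².
F = p·A = 9.81 × 1.7934 = 17.5933 kN.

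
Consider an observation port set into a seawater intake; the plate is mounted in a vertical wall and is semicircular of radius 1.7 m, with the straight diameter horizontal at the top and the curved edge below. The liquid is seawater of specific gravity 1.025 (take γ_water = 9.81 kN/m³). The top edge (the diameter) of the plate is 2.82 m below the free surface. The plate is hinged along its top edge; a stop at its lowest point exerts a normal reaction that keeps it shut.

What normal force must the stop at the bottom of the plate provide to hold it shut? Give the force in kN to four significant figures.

P ≈ 74.03 kN

γ = 1.025 × 9.81 = 10.05525 kN/m³.
The centroid of a semicircle lies 4r/(3π) = 0.721502 m from the diameter, here below the top edge, so the centroid depth is h_c = 2.82 + 0.721502 = 3.5415 m.
A = πr²/2 = π × 1.7²/2 = 4.5396 m².
Resultant F = γ·h_c·A = 10.05525 × 3.5415 × 4.5396 = 161.658 kN.
I_c = (π/8 − 8/(9π))·r⁴ = 0.109757 × 1.7⁴ = 0.916701 m⁴.
Centre of pressure: y_p = y_c + I_c/(y_c·A) = 3.5415 + 0.916701/(3.5415 × 4.5396) = 3.5415 + 0.0570194 = 3.59852 m along the plane.
The resultant acts 0.721502 + 0.0570194 = 0.778521 m (along the plate) below the hinge at the top edge, so the moment about the hinge is M = F × 0.778521 = 161.658 × 0.778521 = 125.854 kN·m.
A normal force at the bottom, 1.7 m from the hinge, must supply this moment: P = 125.854/1.7 = 74.0318 kN.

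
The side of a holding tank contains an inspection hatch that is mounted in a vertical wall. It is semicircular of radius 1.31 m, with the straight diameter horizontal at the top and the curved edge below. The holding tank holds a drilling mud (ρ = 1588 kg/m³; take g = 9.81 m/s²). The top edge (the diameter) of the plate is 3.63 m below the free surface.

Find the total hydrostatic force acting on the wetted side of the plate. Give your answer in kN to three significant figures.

γ = ρg = 1588 × 9.81 / 1000 = 15.57828 kN/m³.
The centroid of a semicircle lies 4r/(3π) = 0.555981 m from the diameter, here below the top edge, so the centroid depth is h_c = 3.63 + 0.555981 = 4.18598 m.
A = πr²/2 = π × 1.31²/2 = 2.69564 m².
Resultant F = γ·h_c·A = 15.57828 × 4.18598 × 2.69564 = 175.784 kN.

F ≈ 176 kN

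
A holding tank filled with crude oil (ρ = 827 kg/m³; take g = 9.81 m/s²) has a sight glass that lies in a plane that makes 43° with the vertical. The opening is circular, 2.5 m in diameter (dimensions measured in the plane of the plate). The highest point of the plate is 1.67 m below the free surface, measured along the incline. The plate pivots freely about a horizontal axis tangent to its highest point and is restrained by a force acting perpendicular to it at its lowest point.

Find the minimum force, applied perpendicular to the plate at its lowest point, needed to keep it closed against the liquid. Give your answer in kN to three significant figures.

P ≈ 47.1 kN

γ = ρg = 827 × 9.81 / 1000 = 8.11287 kN/m³.
The plate makes 43° with the vertical, i.e. θ = 90° − 43° = 47° to the horizontal. Measuring y along the incline from the free-surface line, vertical depth h = y·sinθ with sinθ = 0.731354.
The centroid is at the centre, 1.25 m below the top of the plate, so y_c = 1.67 + 1.25 = 2.92 m and h_c = 2.92 × 0.731354 = 2.13555 m.
A = π(1.25)² = 4.90874 m².
Resultant F = γ·h_c·A = 8.11287 × 2.13555 × 4.90874 = 85.0461 kN.
I_c = πr⁴/4 = π × 1.25⁴/4 = 1.91748 m⁴.
Centre of pressure: y_p = y_c + I_c/(y_c·A) = 2.92 + 1.91748/(2.92 × 4.90874) = 2.92 + 0.133776 = 3.05378 m along the plane.
The resultant acts 1.25 + 0.133776 = 1.38378 m (along the plate) below the hinge at the top edge, so the moment about the hinge is M = F × 1.38378 = 85.0461 × 1.38378 = 117.685 kN·m.
A normal force at the bottom, 2.5 m from the hinge, must supply this moment: P = 117.685/2.5 = 47.074 kN.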